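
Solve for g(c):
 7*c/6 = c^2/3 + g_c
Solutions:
 g(c) = C1 - c^3/9 + 7*c^2/12


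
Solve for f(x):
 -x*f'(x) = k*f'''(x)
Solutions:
 f(x) = C1 + Integral(C2*airyai(x*(-1/k)^(1/3)) + C3*airybi(x*(-1/k)^(1/3)), x)


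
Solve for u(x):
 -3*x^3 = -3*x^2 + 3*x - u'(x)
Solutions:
 u(x) = C1 + 3*x^4/4 - x^3 + 3*x^2/2


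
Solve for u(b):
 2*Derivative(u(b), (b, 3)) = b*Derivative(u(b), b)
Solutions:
 u(b) = C1 + Integral(C2*airyai(2^(2/3)*b/2) + C3*airybi(2^(2/3)*b/2), b)


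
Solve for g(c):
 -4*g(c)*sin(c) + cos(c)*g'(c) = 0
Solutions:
 g(c) = C1/cos(c)^4


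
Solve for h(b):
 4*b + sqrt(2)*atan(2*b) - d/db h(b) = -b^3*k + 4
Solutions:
 h(b) = C1 + b^4*k/4 + 2*b^2 - 4*b + sqrt(2)*(b*atan(2*b) - log(4*b^2 + 1)/4)


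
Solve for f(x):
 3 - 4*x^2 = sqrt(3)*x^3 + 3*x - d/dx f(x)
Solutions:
 f(x) = C1 + sqrt(3)*x^4/4 + 4*x^3/3 + 3*x^2/2 - 3*x


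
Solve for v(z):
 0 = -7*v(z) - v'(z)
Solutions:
 v(z) = C1*exp(-7*z)


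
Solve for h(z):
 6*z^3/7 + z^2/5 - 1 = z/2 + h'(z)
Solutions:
 h(z) = C1 + 3*z^4/14 + z^3/15 - z^2/4 - z


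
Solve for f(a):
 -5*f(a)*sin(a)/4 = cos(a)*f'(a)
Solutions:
 f(a) = C1*cos(a)^(5/4)


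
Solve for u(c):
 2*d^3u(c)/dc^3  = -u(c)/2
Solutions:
 u(c) = C3*exp(-2^(1/3)*c/2) + (C1*sin(2^(1/3)*sqrt(3)*c/4) + C2*cos(2^(1/3)*sqrt(3)*c/4))*exp(2^(1/3)*c/4)


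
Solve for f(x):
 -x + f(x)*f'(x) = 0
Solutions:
 f(x) = -sqrt(C1 + x^2)
 f(x) = sqrt(C1 + x^2)


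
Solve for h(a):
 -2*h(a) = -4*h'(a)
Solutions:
 h(a) = C1*exp(a/2)


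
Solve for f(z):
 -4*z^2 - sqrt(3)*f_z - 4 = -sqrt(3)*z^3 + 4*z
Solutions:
 f(z) = C1 + z^4/4 - 4*sqrt(3)*z^3/9 - 2*sqrt(3)*z^2/3 - 4*sqrt(3)*z/3


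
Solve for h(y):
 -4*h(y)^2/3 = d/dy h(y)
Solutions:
 h(y) = 3/(C1 + 4*y)


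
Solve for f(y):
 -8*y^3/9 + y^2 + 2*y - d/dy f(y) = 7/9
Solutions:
 f(y) = C1 - 2*y^4/9 + y^3/3 + y^2 - 7*y/9


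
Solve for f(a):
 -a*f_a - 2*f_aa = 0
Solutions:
 f(a) = C1 + C2*erf(a/2)


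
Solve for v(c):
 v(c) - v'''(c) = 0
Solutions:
 v(c) = C3*exp(c) + (C1*sin(sqrt(3)*c/2) + C2*cos(sqrt(3)*c/2))*exp(-c/2)


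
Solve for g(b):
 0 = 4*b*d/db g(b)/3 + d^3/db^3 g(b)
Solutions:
 g(b) = C1 + Integral(C2*airyai(-6^(2/3)*b/3) + C3*airybi(-6^(2/3)*b/3), b)


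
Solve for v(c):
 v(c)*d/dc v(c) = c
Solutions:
 v(c) = -sqrt(C1 + c^2)
 v(c) = sqrt(C1 + c^2)


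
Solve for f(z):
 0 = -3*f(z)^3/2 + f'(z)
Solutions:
 f(z) = -sqrt(-1/(C1 + 3*z))
 f(z) = sqrt(-1/(C1 + 3*z))


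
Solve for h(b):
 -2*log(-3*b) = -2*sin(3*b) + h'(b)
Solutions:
 h(b) = C1 - 2*b*log(-b) - 2*b*log(3) + 2*b - 2*cos(3*b)/3


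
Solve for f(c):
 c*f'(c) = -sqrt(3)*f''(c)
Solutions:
 f(c) = C1 + C2*erf(sqrt(2)*3^(3/4)*c/6)


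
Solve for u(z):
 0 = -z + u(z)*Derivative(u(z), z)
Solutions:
 u(z) = -sqrt(C1 + z^2)
 u(z) = sqrt(C1 + z^2)


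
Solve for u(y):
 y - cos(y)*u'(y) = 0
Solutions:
 u(y) = C1 + Integral(y/cos(y), y)


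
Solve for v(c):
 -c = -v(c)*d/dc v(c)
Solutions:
 v(c) = -sqrt(C1 + c^2)
 v(c) = sqrt(C1 + c^2)


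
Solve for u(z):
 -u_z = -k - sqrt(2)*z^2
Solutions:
 u(z) = C1 + k*z + sqrt(2)*z^3/3


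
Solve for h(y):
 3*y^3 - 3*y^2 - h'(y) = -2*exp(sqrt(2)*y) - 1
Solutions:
 h(y) = C1 + 3*y^4/4 - y^3 + y + sqrt(2)*exp(sqrt(2)*y)


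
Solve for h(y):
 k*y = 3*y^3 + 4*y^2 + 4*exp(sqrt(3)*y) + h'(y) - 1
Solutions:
 h(y) = C1 + k*y^2/2 - 3*y^4/4 - 4*y^3/3 + y - 4*sqrt(3)*exp(sqrt(3)*y)/3


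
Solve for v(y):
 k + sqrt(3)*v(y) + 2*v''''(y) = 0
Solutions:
 v(y) = -sqrt(3)*k/3 + (C1*sin(2^(1/4)*3^(1/8)*y/2) + C2*cos(2^(1/4)*3^(1/8)*y/2))*exp(-2^(1/4)*3^(1/8)*y/2) + (C3*sin(2^(1/4)*3^(1/8)*y/2) + C4*cos(2^(1/4)*3^(1/8)*y/2))*exp(2^(1/4)*3^(1/8)*y/2)


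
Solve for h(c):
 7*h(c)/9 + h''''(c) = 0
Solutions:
 h(c) = (C1*sin(sqrt(6)*7^(1/4)*c/6) + C2*cos(sqrt(6)*7^(1/4)*c/6))*exp(-sqrt(6)*7^(1/4)*c/6) + (C3*sin(sqrt(6)*7^(1/4)*c/6) + C4*cos(sqrt(6)*7^(1/4)*c/6))*exp(sqrt(6)*7^(1/4)*c/6)


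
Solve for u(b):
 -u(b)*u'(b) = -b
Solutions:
 u(b) = -sqrt(C1 + b^2)
 u(b) = sqrt(C1 + b^2)


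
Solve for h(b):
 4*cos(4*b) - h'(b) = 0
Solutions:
 h(b) = C1 + sin(4*b)


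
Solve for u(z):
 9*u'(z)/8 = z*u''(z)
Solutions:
 u(z) = C1 + C2*z^(17/8)


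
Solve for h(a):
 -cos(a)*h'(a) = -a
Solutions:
 h(a) = C1 + Integral(a/cos(a), a)


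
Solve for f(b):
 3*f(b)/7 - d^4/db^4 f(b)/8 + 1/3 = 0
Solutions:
 f(b) = C1*exp(-24^(1/4)*7^(3/4)*b/7) + C2*exp(24^(1/4)*7^(3/4)*b/7) + C3*sin(24^(1/4)*7^(3/4)*b/7) + C4*cos(24^(1/4)*7^(3/4)*b/7) - 7/9


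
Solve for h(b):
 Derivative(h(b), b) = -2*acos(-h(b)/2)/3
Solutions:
 Integral(1/acos(-_y/2), (_y, h(b))) = C1 - 2*b/3


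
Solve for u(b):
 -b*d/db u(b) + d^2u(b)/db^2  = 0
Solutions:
 u(b) = C1 + C2*erfi(sqrt(2)*b/2)


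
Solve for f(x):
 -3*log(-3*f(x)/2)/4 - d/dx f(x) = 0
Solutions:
 4*Integral(1/(log(-_y) - log(2) + log(3)), (_y, f(x)))/3 = C1 - x


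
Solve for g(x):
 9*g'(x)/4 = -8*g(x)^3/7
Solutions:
 g(x) = -3*sqrt(14)*sqrt(-1/(C1 - 32*x))/2
 g(x) = 3*sqrt(14)*sqrt(-1/(C1 - 32*x))/2


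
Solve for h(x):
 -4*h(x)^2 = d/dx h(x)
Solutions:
 h(x) = 1/(C1 + 4*x)


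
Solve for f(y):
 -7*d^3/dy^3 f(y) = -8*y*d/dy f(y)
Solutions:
 f(y) = C1 + Integral(C2*airyai(2*7^(2/3)*y/7) + C3*airybi(2*7^(2/3)*y/7), y)


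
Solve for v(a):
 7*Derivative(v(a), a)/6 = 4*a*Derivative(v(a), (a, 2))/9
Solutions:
 v(a) = C1 + C2*a^(29/8)


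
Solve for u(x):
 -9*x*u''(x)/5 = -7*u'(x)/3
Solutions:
 u(x) = C1 + C2*x^(62/27)


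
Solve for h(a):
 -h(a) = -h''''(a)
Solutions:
 h(a) = C1*exp(-a) + C2*exp(a) + C3*sin(a) + C4*cos(a)


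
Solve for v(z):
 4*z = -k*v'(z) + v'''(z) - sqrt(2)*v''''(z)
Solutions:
 v(z) = C1 + C2*exp(z*(sqrt(2)*(27*k + sqrt((27*k - 1)^2 - 1) - 1)^(1/3) - sqrt(6)*I*(27*k + sqrt((27*k - 1)^2 - 1) - 1)^(1/3) + 2*sqrt(2) - 8/((-sqrt(2) + sqrt(6)*I)*(27*k + sqrt((27*k - 1)^2 - 1) - 1)^(1/3)))/12) + C3*exp(z*(sqrt(2)*(27*k + sqrt((27*k - 1)^2 - 1) - 1)^(1/3) + sqrt(6)*I*(27*k + sqrt((27*k - 1)^2 - 1) - 1)^(1/3) + 2*sqrt(2) + 8/((sqrt(2) + sqrt(6)*I)*(27*k + sqrt((27*k - 1)^2 - 1) - 1)^(1/3)))/12) + C4*exp(sqrt(2)*z*(-(27*k + sqrt((27*k - 1)^2 - 1) - 1)^(1/3) + 1 - 1/(27*k + sqrt((27*k - 1)^2 - 1) - 1)^(1/3))/6) - 2*z^2/k


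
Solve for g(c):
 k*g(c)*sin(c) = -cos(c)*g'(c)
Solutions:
 g(c) = C1*exp(k*log(cos(c)))


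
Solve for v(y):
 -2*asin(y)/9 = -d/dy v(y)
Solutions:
 v(y) = C1 + 2*y*asin(y)/9 + 2*sqrt(1 - y^2)/9


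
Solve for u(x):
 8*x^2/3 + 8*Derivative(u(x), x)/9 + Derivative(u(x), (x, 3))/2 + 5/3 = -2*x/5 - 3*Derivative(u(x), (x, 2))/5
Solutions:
 u(x) = C1 - x^3 + 9*x^2/5 - 93*x/100 + (C2*sin(sqrt(319)*x/15) + C3*cos(sqrt(319)*x/15))*exp(-3*x/5)


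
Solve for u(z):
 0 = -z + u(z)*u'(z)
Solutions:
 u(z) = -sqrt(C1 + z^2)
 u(z) = sqrt(C1 + z^2)


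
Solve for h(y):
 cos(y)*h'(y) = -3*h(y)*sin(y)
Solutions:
 h(y) = C1*cos(y)^3


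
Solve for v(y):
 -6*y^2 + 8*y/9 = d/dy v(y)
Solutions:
 v(y) = C1 - 2*y^3 + 4*y^2/9


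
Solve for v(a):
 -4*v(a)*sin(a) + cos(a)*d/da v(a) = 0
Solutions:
 v(a) = C1/cos(a)^4


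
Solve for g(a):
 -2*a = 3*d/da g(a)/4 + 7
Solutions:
 g(a) = C1 - 4*a^2/3 - 28*a/3


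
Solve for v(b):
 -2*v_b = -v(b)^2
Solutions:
 v(b) = -2/(C1 + b)


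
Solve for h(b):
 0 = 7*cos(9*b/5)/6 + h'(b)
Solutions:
 h(b) = C1 - 35*sin(9*b/5)/54


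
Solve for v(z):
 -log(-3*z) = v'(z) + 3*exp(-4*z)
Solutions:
 v(z) = C1 - z*log(-z) + z*(1 - log(3)) + 3*exp(-4*z)/4


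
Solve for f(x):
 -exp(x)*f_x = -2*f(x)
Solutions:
 f(x) = C1*exp(-2*exp(-x))


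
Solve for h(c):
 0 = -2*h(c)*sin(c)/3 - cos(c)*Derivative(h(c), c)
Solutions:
 h(c) = C1*cos(c)^(2/3)


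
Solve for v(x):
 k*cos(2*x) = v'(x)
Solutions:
 v(x) = C1 + k*sin(2*x)/2


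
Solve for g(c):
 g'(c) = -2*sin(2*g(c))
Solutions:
 g(c) = pi - acos((-C1 - exp(8*c))/(C1 - exp(8*c)))/2
 g(c) = acos((-C1 - exp(8*c))/(C1 - exp(8*c)))/2


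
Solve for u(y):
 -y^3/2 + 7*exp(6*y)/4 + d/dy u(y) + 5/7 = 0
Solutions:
 u(y) = C1 + y^4/8 - 5*y/7 - 7*exp(6*y)/24


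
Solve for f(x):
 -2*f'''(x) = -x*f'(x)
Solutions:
 f(x) = C1 + Integral(C2*airyai(2^(2/3)*x/2) + C3*airybi(2^(2/3)*x/2), x)


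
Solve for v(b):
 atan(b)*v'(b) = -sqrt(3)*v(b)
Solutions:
 v(b) = C1*exp(-sqrt(3)*Integral(1/atan(b), b))


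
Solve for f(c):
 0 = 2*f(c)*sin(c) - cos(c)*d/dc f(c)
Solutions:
 f(c) = C1/cos(c)^2


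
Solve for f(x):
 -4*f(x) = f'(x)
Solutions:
 f(x) = C1*exp(-4*x)


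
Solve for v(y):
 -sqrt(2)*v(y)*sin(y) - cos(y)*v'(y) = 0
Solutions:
 v(y) = C1*cos(y)^(sqrt(2))


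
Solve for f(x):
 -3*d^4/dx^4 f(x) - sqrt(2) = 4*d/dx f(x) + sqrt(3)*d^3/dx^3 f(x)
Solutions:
 f(x) = C1 + C2*exp(x*(-2*sqrt(3) + (sqrt(3)/9 + 18 + sqrt(-3 + (sqrt(3) + 162)^2)/9)^(-1/3) + 3*(sqrt(3)/9 + 18 + sqrt(-3 + (sqrt(3) + 162)^2)/9)^(1/3))/18)*sin(sqrt(3)*x*(-3*(sqrt(3)/9 + 18 + sqrt(-4/27 + (2*sqrt(3)/9 + 36)^2)/2)^(1/3) + (sqrt(3)/9 + 18 + sqrt(-4/27 + (2*sqrt(3)/9 + 36)^2)/2)^(-1/3))/18) + C3*exp(x*(-2*sqrt(3) + (sqrt(3)/9 + 18 + sqrt(-3 + (sqrt(3) + 162)^2)/9)^(-1/3) + 3*(sqrt(3)/9 + 18 + sqrt(-3 + (sqrt(3) + 162)^2)/9)^(1/3))/18)*cos(sqrt(3)*x*(-3*(sqrt(3)/9 + 18 + sqrt(-4/27 + (2*sqrt(3)/9 + 36)^2)/2)^(1/3) + (sqrt(3)/9 + 18 + sqrt(-4/27 + (2*sqrt(3)/9 + 36)^2)/2)^(-1/3))/18) + C4*exp(-x*((sqrt(3)/9 + 18 + sqrt(-3 + (sqrt(3) + 162)^2)/9)^(-1/3) + sqrt(3) + 3*(sqrt(3)/9 + 18 + sqrt(-3 + (sqrt(3) + 162)^2)/9)^(1/3))/9) - sqrt(2)*x/4


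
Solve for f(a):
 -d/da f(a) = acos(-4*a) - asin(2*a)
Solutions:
 f(a) = C1 - a*acos(-4*a) + a*asin(2*a) - sqrt(1 - 16*a^2)/4 + sqrt(1 - 4*a^2)/2


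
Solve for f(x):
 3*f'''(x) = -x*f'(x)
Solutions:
 f(x) = C1 + Integral(C2*airyai(-3^(2/3)*x/3) + C3*airybi(-3^(2/3)*x/3), x)


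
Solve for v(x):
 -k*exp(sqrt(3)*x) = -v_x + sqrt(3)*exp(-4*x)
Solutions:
 v(x) = C1 + sqrt(3)*k*exp(sqrt(3)*x)/3 - sqrt(3)*exp(-4*x)/4


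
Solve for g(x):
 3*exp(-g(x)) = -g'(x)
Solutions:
 g(x) = log(C1 - 3*x)


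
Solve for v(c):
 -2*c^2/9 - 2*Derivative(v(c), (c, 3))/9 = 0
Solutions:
 v(c) = C1 + C2*c + C3*c^2 - c^5/60


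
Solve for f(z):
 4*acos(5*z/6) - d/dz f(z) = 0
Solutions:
 f(z) = C1 + 4*z*acos(5*z/6) - 4*sqrt(36 - 25*z^2)/5


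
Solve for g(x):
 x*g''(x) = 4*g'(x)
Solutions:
 g(x) = C1 + C2*x^5


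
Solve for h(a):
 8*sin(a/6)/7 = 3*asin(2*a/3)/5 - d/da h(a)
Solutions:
 h(a) = C1 + 3*a*asin(2*a/3)/5 + 3*sqrt(9 - 4*a^2)/10 + 48*cos(a/6)/7


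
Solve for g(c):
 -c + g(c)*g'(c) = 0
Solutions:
 g(c) = -sqrt(C1 + c^2)
 g(c) = sqrt(C1 + c^2)


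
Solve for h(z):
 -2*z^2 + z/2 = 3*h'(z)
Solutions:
 h(z) = C1 - 2*z^3/9 + z^2/12


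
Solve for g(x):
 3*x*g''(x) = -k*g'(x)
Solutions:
 g(x) = C1 + x^(1 - re(k)/3)*(C2*sin(log(x)*Abs(im(k))/3) + C3*cos(log(x)*im(k)/3))


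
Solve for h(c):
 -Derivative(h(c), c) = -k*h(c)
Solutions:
 h(c) = C1*exp(c*k)


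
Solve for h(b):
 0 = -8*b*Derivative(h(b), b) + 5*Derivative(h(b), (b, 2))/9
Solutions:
 h(b) = C1 + C2*erfi(6*sqrt(5)*b/5)


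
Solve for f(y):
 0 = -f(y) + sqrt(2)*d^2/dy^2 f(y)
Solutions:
 f(y) = C1*exp(-2^(3/4)*y/2) + C2*exp(2^(3/4)*y/2)


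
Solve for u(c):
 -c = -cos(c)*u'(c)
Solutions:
 u(c) = C1 + Integral(c/cos(c), c)


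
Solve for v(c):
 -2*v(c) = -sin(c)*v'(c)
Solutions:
 v(c) = C1*(cos(c) - 1)/(cos(c) + 1)


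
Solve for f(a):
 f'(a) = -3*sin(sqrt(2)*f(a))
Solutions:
 f(a) = sqrt(2)*(pi - acos((-exp(2*sqrt(2)*C1) - exp(6*sqrt(2)*a))/(exp(2*sqrt(2)*C1) - exp(6*sqrt(2)*a)))/2)
 f(a) = sqrt(2)*acos((-exp(2*sqrt(2)*C1) - exp(6*sqrt(2)*a))/(exp(2*sqrt(2)*C1) - exp(6*sqrt(2)*a)))/2


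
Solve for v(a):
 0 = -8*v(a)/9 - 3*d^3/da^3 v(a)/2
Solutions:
 v(a) = C3*exp(-2*2^(1/3)*a/3) + (C1*sin(2^(1/3)*sqrt(3)*a/3) + C2*cos(2^(1/3)*sqrt(3)*a/3))*exp(2^(1/3)*a/3)


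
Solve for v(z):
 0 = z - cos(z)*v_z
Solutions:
 v(z) = C1 + Integral(z/cos(z), z)


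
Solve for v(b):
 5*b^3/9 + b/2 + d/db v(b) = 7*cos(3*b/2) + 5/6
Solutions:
 v(b) = C1 - 5*b^4/36 - b^2/4 + 5*b/6 + 14*sin(3*b/2)/3


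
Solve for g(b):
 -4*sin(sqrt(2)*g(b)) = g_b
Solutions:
 g(b) = sqrt(2)*(pi - acos((-exp(2*sqrt(2)*C1) - exp(8*sqrt(2)*b))/(exp(2*sqrt(2)*C1) - exp(8*sqrt(2)*b)))/2)
 g(b) = sqrt(2)*acos((-exp(2*sqrt(2)*C1) - exp(8*sqrt(2)*b))/(exp(2*sqrt(2)*C1) - exp(8*sqrt(2)*b)))/2


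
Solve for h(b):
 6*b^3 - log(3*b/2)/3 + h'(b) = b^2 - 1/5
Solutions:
 h(b) = C1 - 3*b^4/2 + b^3/3 + b*log(b)/3 - 8*b/15 - b*log(2)/3 + b*log(3)/3


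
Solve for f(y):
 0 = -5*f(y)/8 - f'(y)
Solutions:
 f(y) = C1*exp(-5*y/8)


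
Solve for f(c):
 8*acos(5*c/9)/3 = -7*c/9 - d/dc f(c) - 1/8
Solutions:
 f(c) = C1 - 7*c^2/18 - 8*c*acos(5*c/9)/3 - c/8 + 8*sqrt(81 - 25*c^2)/15


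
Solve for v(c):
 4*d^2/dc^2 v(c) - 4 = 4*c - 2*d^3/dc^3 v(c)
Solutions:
 v(c) = C1 + C2*c + C3*exp(-2*c) + c^3/6 + c^2/4


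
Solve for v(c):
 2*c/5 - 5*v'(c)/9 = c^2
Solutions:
 v(c) = C1 - 3*c^3/5 + 9*c^2/25


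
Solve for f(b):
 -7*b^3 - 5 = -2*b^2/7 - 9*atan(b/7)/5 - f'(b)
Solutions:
 f(b) = C1 + 7*b^4/4 - 2*b^3/21 - 9*b*atan(b/7)/5 + 5*b + 63*log(b^2 + 49)/10


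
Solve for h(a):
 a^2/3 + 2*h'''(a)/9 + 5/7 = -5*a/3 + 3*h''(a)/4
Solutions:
 h(a) = C1 + C2*a + C3*exp(27*a/8) + a^4/27 + 302*a^3/729 + 38782*a^2/45927


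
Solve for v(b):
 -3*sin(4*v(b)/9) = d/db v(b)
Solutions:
 3*b + 9*log(cos(4*v(b)/9) - 1)/8 - 9*log(cos(4*v(b)/9) + 1)/8 = C1


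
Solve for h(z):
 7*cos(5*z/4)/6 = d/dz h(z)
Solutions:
 h(z) = C1 + 14*sin(5*z/4)/15


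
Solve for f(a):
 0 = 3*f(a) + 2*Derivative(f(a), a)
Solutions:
 f(a) = C1*exp(-3*a/2)


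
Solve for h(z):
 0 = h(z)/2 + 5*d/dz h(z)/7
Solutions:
 h(z) = C1*exp(-7*z/10)


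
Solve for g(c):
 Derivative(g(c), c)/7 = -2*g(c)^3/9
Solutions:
 g(c) = -3*sqrt(2)*sqrt(-1/(C1 - 14*c))/2
 g(c) = 3*sqrt(2)*sqrt(-1/(C1 - 14*c))/2


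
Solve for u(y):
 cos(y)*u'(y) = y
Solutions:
 u(y) = C1 + Integral(y/cos(y), y)


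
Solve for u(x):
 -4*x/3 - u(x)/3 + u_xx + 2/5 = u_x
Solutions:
 u(x) = C1*exp(x*(3 - sqrt(21))/6) + C2*exp(x*(3 + sqrt(21))/6) - 4*x + 66/5


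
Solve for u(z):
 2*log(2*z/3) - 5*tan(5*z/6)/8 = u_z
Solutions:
 u(z) = C1 + 2*z*log(z) - 2*z*log(3) - 2*z + 2*z*log(2) + 3*log(cos(5*z/6))/4


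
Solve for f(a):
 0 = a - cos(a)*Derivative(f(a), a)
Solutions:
 f(a) = C1 + Integral(a/cos(a), a)


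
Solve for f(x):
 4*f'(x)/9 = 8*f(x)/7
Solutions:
 f(x) = C1*exp(18*x/7)


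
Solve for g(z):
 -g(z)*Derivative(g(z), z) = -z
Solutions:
 g(z) = -sqrt(C1 + z^2)
 g(z) = sqrt(C1 + z^2)


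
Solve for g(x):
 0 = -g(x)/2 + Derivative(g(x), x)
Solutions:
 g(x) = C1*exp(x/2)


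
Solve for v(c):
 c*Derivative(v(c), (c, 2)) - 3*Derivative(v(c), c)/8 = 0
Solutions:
 v(c) = C1 + C2*c^(11/8)


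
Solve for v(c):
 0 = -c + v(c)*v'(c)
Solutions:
 v(c) = -sqrt(C1 + c^2)
 v(c) = sqrt(C1 + c^2)


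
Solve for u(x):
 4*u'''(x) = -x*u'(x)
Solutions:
 u(x) = C1 + Integral(C2*airyai(-2^(1/3)*x/2) + C3*airybi(-2^(1/3)*x/2), x)


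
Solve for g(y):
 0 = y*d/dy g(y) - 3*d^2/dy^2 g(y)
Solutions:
 g(y) = C1 + C2*erfi(sqrt(6)*y/6)


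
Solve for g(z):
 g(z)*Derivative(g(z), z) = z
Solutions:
 g(z) = -sqrt(C1 + z^2)
 g(z) = sqrt(C1 + z^2)


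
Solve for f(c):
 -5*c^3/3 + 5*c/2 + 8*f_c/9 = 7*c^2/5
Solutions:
 f(c) = C1 + 15*c^4/32 + 21*c^3/40 - 45*c^2/32


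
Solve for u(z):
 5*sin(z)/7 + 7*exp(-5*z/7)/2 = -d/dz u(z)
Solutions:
 u(z) = C1 + 5*cos(z)/7 + 49*exp(-5*z/7)/10


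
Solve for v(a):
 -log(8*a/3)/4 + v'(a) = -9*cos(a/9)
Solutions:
 v(a) = C1 + a*log(a)/4 - a*log(3) - a/4 + 3*a*log(6)/4 - 81*sin(a/9)


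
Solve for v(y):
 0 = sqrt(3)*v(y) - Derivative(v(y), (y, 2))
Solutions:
 v(y) = C1*exp(-3^(1/4)*y) + C2*exp(3^(1/4)*y)


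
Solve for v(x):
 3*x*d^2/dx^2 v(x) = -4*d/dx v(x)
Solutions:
 v(x) = C1 + C2/x^(1/3)


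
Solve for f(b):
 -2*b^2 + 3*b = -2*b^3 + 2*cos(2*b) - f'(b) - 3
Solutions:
 f(b) = C1 - b^4/2 + 2*b^3/3 - 3*b^2/2 - 3*b + sin(2*b)


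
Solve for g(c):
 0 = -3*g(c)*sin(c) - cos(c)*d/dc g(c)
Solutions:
 g(c) = C1*cos(c)^3


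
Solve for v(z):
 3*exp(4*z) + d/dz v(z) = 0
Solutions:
 v(z) = C1 - 3*exp(4*z)/4


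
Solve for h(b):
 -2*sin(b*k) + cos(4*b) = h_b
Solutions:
 h(b) = C1 + sin(4*b)/4 + 2*cos(b*k)/k


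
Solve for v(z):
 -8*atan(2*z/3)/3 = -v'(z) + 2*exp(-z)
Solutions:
 v(z) = C1 + 8*z*atan(2*z/3)/3 - 2*log(4*z^2 + 9) - 2*exp(-z)


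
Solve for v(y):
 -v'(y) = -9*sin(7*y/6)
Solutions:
 v(y) = C1 - 54*cos(7*y/6)/7


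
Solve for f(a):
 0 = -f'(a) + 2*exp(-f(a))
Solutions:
 f(a) = log(C1 + 2*a)


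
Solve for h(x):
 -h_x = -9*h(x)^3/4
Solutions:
 h(x) = -sqrt(2)*sqrt(-1/(C1 + 9*x))
 h(x) = sqrt(2)*sqrt(-1/(C1 + 9*x))


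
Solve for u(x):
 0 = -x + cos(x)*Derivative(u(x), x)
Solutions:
 u(x) = C1 + Integral(x/cos(x), x)


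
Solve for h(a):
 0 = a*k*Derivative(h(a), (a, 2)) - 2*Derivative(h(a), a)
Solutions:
 h(a) = C1 + a^(((re(k) + 2)*re(k) + im(k)^2)/(re(k)^2 + im(k)^2))*(C2*sin(2*log(a)*Abs(im(k))/(re(k)^2 + im(k)^2)) + C3*cos(2*log(a)*im(k)/(re(k)^2 + im(k)^2)))


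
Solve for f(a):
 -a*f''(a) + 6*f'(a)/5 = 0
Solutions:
 f(a) = C1 + C2*a^(11/5)


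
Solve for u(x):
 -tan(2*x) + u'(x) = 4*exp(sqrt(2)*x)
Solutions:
 u(x) = C1 + 2*sqrt(2)*exp(sqrt(2)*x) - log(cos(2*x))/2


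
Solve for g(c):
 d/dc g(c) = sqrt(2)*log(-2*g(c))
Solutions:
 -sqrt(2)*Integral(1/(log(-_y) + log(2)), (_y, g(c)))/2 = C1 - c


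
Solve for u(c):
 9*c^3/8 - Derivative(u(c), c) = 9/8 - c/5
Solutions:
 u(c) = C1 + 9*c^4/32 + c^2/10 - 9*c/8


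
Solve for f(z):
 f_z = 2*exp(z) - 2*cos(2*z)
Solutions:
 f(z) = C1 + 2*exp(z) - sin(2*z)


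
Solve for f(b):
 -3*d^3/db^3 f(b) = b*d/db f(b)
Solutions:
 f(b) = C1 + Integral(C2*airyai(-3^(2/3)*b/3) + C3*airybi(-3^(2/3)*b/3), b)


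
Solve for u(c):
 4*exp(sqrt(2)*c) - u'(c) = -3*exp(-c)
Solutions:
 u(c) = C1 + 2*sqrt(2)*exp(sqrt(2)*c) - 3*exp(-c)


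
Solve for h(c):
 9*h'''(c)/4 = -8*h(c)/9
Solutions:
 h(c) = C3*exp(-2*6^(2/3)*c/9) + (C1*sin(2^(2/3)*3^(1/6)*c/3) + C2*cos(2^(2/3)*3^(1/6)*c/3))*exp(6^(2/3)*c/9)


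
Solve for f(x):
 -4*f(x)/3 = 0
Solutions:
 f(x) = 0


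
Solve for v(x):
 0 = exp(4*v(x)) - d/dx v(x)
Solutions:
 v(x) = log(-(-1/(C1 + 4*x))^(1/4))
 v(x) = log(-1/(C1 + 4*x))/4
 v(x) = log(-I*(-1/(C1 + 4*x))^(1/4))
 v(x) = log(I*(-1/(C1 + 4*x))^(1/4))


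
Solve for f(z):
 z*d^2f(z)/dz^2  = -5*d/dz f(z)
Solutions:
 f(z) = C1 + C2/z^4


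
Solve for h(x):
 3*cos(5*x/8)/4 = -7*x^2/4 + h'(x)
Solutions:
 h(x) = C1 + 7*x^3/12 + 6*sin(5*x/8)/5


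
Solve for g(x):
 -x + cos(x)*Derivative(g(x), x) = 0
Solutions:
 g(x) = C1 + Integral(x/cos(x), x)


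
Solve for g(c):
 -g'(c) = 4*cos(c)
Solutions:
 g(c) = C1 - 4*sin(c)


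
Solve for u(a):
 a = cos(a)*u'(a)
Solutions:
 u(a) = C1 + Integral(a/cos(a), a)


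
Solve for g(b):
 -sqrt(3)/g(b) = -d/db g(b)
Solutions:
 g(b) = -sqrt(C1 + 2*sqrt(3)*b)
 g(b) = sqrt(C1 + 2*sqrt(3)*b)


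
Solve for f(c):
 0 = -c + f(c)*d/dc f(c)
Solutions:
 f(c) = -sqrt(C1 + c^2)
 f(c) = sqrt(C1 + c^2)


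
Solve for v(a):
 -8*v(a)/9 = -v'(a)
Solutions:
 v(a) = C1*exp(8*a/9)


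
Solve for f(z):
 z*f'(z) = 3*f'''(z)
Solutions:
 f(z) = C1 + Integral(C2*airyai(3^(2/3)*z/3) + C3*airybi(3^(2/3)*z/3), z)


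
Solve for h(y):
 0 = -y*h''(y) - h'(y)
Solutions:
 h(y) = C1 + C2*log(y)


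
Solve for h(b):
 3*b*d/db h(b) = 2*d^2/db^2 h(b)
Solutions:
 h(b) = C1 + C2*erfi(sqrt(3)*b/2)


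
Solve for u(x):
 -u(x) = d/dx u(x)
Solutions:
 u(x) = C1*exp(-x)


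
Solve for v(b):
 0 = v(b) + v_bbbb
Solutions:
 v(b) = (C1*sin(sqrt(2)*b/2) + C2*cos(sqrt(2)*b/2))*exp(-sqrt(2)*b/2) + (C3*sin(sqrt(2)*b/2) + C4*cos(sqrt(2)*b/2))*exp(sqrt(2)*b/2)


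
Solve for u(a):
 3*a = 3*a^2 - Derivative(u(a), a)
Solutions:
 u(a) = C1 + a^3 - 3*a^2/2


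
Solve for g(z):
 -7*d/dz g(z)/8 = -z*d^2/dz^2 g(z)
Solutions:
 g(z) = C1 + C2*z^(15/8)


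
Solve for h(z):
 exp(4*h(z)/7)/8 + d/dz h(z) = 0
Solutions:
 h(z) = 7*log(-(1/(C1 + z))^(1/4)) + 7*log(14)/4
 h(z) = 7*log(1/(C1 + z))/4 + 7*log(14)/4
 h(z) = 7*log(-I*(1/(C1 + z))^(1/4)) + 7*log(14)/4
 h(z) = 7*log(I*(1/(C1 + z))^(1/4)) + 7*log(14)/4


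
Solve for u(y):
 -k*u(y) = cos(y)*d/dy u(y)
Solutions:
 u(y) = C1*exp(k*(log(sin(y) - 1) - log(sin(y) + 1))/2)


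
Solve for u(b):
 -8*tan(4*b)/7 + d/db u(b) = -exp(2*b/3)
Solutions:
 u(b) = C1 - 3*exp(2*b/3)/2 - 2*log(cos(4*b))/7


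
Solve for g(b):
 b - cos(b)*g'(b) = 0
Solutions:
 g(b) = C1 + Integral(b/cos(b), b)


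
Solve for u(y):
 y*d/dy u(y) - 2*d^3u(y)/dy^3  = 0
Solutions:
 u(y) = C1 + Integral(C2*airyai(2^(2/3)*y/2) + C3*airybi(2^(2/3)*y/2), y)


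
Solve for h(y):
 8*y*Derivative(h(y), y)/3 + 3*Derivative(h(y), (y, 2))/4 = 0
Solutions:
 h(y) = C1 + C2*erf(4*y/3)


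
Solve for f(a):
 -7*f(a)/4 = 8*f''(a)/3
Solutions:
 f(a) = C1*sin(sqrt(42)*a/8) + C2*cos(sqrt(42)*a/8)


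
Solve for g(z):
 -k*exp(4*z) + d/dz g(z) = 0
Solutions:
 g(z) = C1 + k*exp(4*z)/4


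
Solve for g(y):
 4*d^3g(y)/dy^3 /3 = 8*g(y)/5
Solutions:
 g(y) = C3*exp(5^(2/3)*6^(1/3)*y/5) + (C1*sin(2^(1/3)*3^(5/6)*5^(2/3)*y/10) + C2*cos(2^(1/3)*3^(5/6)*5^(2/3)*y/10))*exp(-5^(2/3)*6^(1/3)*y/10)


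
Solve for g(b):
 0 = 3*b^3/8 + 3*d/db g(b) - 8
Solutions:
 g(b) = C1 - b^4/32 + 8*b/3


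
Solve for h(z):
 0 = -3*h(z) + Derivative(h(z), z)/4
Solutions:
 h(z) = C1*exp(12*z)


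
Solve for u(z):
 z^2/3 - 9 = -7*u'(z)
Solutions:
 u(z) = C1 - z^3/63 + 9*z/7


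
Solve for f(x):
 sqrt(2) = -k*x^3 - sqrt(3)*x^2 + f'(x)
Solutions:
 f(x) = C1 + k*x^4/4 + sqrt(3)*x^3/3 + sqrt(2)*x


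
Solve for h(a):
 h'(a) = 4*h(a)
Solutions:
 h(a) = C1*exp(4*a)


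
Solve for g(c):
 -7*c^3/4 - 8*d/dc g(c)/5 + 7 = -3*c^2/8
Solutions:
 g(c) = C1 - 35*c^4/128 + 5*c^3/64 + 35*c/8


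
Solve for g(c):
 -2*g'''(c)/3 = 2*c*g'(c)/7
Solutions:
 g(c) = C1 + Integral(C2*airyai(-3^(1/3)*7^(2/3)*c/7) + C3*airybi(-3^(1/3)*7^(2/3)*c/7), c)


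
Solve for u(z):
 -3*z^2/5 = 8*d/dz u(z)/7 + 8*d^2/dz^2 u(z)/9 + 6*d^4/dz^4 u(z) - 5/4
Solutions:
 u(z) = C1 + C2*exp(-14^(1/3)*z*(-7^(1/3)*(243 + sqrt(59833))^(1/3) + 14*2^(1/3)/(243 + sqrt(59833))^(1/3))/126)*sin(14^(1/3)*sqrt(3)*z*(14*2^(1/3)/(243 + sqrt(59833))^(1/3) + 7^(1/3)*(243 + sqrt(59833))^(1/3))/126) + C3*exp(-14^(1/3)*z*(-7^(1/3)*(243 + sqrt(59833))^(1/3) + 14*2^(1/3)/(243 + sqrt(59833))^(1/3))/126)*cos(14^(1/3)*sqrt(3)*z*(14*2^(1/3)/(243 + sqrt(59833))^(1/3) + 7^(1/3)*(243 + sqrt(59833))^(1/3))/126) + C4*exp(14^(1/3)*z*(-7^(1/3)*(243 + sqrt(59833))^(1/3) + 14*2^(1/3)/(243 + sqrt(59833))^(1/3))/63) - 7*z^3/40 + 49*z^2/120 + 1981*z/4320


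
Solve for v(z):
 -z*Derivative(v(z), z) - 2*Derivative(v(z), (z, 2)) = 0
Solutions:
 v(z) = C1 + C2*erf(z/2)


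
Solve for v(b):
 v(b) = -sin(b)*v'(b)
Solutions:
 v(b) = C1*sqrt(cos(b) + 1)/sqrt(cos(b) - 1)


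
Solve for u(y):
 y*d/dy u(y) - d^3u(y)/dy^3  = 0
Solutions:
 u(y) = C1 + Integral(C2*airyai(y) + C3*airybi(y), y)


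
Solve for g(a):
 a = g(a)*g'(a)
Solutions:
 g(a) = -sqrt(C1 + a^2)
 g(a) = sqrt(C1 + a^2)


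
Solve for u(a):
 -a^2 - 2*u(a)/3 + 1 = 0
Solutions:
 u(a) = 3/2 - 3*a^2/2


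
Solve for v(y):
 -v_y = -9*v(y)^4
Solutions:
 v(y) = (-1/(C1 + 27*y))^(1/3)
 v(y) = (-1/(C1 + 9*y))^(1/3)*(-3^(2/3) - 3*3^(1/6)*I)/6
 v(y) = (-1/(C1 + 9*y))^(1/3)*(-3^(2/3) + 3*3^(1/6)*I)/6


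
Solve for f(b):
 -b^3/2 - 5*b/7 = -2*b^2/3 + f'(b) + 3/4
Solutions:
 f(b) = C1 - b^4/8 + 2*b^3/9 - 5*b^2/14 - 3*b/4


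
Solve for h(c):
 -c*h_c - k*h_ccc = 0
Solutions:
 h(c) = C1 + Integral(C2*airyai(c*(-1/k)^(1/3)) + C3*airybi(c*(-1/k)^(1/3)), c)


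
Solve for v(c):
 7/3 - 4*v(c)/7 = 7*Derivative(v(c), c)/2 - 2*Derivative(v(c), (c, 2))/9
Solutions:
 v(c) = C1*exp(3*c*(147 - sqrt(22505))/56) + C2*exp(3*c*(147 + sqrt(22505))/56) + 49/12


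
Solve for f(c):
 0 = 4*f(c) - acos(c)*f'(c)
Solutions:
 f(c) = C1*exp(4*Integral(1/acos(c), c))


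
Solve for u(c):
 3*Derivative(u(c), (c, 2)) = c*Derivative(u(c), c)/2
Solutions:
 u(c) = C1 + C2*erfi(sqrt(3)*c/6)


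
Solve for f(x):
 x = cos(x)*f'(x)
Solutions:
 f(x) = C1 + Integral(x/cos(x), x)


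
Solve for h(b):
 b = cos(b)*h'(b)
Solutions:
 h(b) = C1 + Integral(b/cos(b), b)


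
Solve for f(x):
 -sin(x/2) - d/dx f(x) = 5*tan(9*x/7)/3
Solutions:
 f(x) = C1 + 35*log(cos(9*x/7))/27 + 2*cos(x/2)


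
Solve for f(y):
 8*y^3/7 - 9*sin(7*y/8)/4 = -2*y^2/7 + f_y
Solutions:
 f(y) = C1 + 2*y^4/7 + 2*y^3/21 + 18*cos(7*y/8)/7


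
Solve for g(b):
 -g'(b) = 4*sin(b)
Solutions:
 g(b) = C1 + 4*cos(b)


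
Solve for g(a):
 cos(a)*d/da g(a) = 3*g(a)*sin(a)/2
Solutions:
 g(a) = C1/cos(a)^(3/2)


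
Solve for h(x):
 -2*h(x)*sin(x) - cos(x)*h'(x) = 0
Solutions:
 h(x) = C1*cos(x)^2


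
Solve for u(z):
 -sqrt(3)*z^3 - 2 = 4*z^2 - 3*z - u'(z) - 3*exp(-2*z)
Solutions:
 u(z) = C1 + sqrt(3)*z^4/4 + 4*z^3/3 - 3*z^2/2 + 2*z + 3*exp(-2*z)/2


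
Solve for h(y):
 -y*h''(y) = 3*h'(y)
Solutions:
 h(y) = C1 + C2/y^2


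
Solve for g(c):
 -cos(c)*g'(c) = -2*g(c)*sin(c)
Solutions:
 g(c) = C1/cos(c)^2


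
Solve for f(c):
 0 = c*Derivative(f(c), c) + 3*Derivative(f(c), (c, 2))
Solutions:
 f(c) = C1 + C2*erf(sqrt(6)*c/6)


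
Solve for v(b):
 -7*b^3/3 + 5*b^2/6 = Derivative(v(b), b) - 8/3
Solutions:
 v(b) = C1 - 7*b^4/12 + 5*b^3/18 + 8*b/3


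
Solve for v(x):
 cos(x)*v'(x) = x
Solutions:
 v(x) = C1 + Integral(x/cos(x), x)


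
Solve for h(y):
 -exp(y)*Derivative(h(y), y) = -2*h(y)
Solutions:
 h(y) = C1*exp(-2*exp(-y))


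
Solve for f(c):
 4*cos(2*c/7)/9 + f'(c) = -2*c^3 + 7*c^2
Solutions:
 f(c) = C1 - c^4/2 + 7*c^3/3 - 14*sin(2*c/7)/9


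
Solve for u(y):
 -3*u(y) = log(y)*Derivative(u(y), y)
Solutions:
 u(y) = C1*exp(-3*li(y))


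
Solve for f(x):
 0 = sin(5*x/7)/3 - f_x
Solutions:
 f(x) = C1 - 7*cos(5*x/7)/15


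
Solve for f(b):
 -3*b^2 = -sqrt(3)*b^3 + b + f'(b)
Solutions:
 f(b) = C1 + sqrt(3)*b^4/4 - b^3 - b^2/2


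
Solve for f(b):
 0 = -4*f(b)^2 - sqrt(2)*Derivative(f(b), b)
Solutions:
 f(b) = 1/(C1 + 2*sqrt(2)*b)


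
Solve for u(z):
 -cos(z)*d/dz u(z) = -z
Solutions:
 u(z) = C1 + Integral(z/cos(z), z)


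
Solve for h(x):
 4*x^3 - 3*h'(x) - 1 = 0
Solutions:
 h(x) = C1 + x^4/3 - x/3


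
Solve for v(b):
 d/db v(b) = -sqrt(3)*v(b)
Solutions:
 v(b) = C1*exp(-sqrt(3)*b)


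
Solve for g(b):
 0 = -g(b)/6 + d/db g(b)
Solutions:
 g(b) = C1*exp(b/6)


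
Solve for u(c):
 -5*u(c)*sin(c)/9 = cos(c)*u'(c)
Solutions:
 u(c) = C1*cos(c)^(5/9)


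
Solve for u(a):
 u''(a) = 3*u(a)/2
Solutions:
 u(a) = C1*exp(-sqrt(6)*a/2) + C2*exp(sqrt(6)*a/2)


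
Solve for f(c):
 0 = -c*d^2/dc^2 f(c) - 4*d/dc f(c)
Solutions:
 f(c) = C1 + C2/c^3


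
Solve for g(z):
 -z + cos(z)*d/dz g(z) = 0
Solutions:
 g(z) = C1 + Integral(z/cos(z), z)


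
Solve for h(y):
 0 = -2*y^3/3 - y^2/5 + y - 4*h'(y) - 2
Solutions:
 h(y) = C1 - y^4/24 - y^3/60 + y^2/8 - y/2


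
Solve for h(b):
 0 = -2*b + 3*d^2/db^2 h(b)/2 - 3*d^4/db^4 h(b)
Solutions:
 h(b) = C1 + C2*b + C3*exp(-sqrt(2)*b/2) + C4*exp(sqrt(2)*b/2) + 2*b^3/9


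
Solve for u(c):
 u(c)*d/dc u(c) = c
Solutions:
 u(c) = -sqrt(C1 + c^2)
 u(c) = sqrt(C1 + c^2)


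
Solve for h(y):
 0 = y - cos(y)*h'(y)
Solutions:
 h(y) = C1 + Integral(y/cos(y), y)


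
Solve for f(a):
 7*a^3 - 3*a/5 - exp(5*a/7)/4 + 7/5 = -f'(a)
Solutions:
 f(a) = C1 - 7*a^4/4 + 3*a^2/10 - 7*a/5 + 7*exp(5*a/7)/20


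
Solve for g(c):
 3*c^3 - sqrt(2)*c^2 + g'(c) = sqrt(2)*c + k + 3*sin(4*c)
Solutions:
 g(c) = C1 - 3*c^4/4 + sqrt(2)*c^3/3 + sqrt(2)*c^2/2 + c*k - 3*cos(4*c)/4


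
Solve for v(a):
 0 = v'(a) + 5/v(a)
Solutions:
 v(a) = -sqrt(C1 - 10*a)
 v(a) = sqrt(C1 - 10*a)


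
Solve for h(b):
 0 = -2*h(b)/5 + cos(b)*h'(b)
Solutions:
 h(b) = C1*(sin(b) + 1)^(1/5)/(sin(b) - 1)^(1/5)


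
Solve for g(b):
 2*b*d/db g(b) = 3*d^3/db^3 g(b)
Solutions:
 g(b) = C1 + Integral(C2*airyai(2^(1/3)*3^(2/3)*b/3) + C3*airybi(2^(1/3)*3^(2/3)*b/3), b)


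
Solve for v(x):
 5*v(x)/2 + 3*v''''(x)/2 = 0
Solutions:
 v(x) = (C1*sin(sqrt(2)*3^(3/4)*5^(1/4)*x/6) + C2*cos(sqrt(2)*3^(3/4)*5^(1/4)*x/6))*exp(-sqrt(2)*3^(3/4)*5^(1/4)*x/6) + (C3*sin(sqrt(2)*3^(3/4)*5^(1/4)*x/6) + C4*cos(sqrt(2)*3^(3/4)*5^(1/4)*x/6))*exp(sqrt(2)*3^(3/4)*5^(1/4)*x/6)


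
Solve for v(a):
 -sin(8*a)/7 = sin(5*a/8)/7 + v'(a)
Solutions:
 v(a) = C1 + 8*cos(5*a/8)/35 + cos(8*a)/56


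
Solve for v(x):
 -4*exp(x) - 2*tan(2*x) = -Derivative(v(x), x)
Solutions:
 v(x) = C1 + 4*exp(x) - log(cos(2*x))


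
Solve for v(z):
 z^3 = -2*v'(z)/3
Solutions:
 v(z) = C1 - 3*z^4/8


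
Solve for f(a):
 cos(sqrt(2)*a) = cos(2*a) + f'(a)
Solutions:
 f(a) = C1 - sin(2*a)/2 + sqrt(2)*sin(sqrt(2)*a)/2


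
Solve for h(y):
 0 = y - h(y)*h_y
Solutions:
 h(y) = -sqrt(C1 + y^2)
 h(y) = sqrt(C1 + y^2)


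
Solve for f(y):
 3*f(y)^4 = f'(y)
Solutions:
 f(y) = (-1/(C1 + 9*y))^(1/3)
 f(y) = (-1/(C1 + 3*y))^(1/3)*(-3^(2/3) - 3*3^(1/6)*I)/6
 f(y) = (-1/(C1 + 3*y))^(1/3)*(-3^(2/3) + 3*3^(1/6)*I)/6


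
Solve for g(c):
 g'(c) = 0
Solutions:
 g(c) = C1


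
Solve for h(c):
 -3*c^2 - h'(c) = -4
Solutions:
 h(c) = C1 - c^3 + 4*c


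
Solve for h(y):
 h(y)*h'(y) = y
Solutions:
 h(y) = -sqrt(C1 + y^2)
 h(y) = sqrt(C1 + y^2)


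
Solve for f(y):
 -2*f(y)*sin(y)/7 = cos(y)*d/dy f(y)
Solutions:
 f(y) = C1*cos(y)^(2/7)


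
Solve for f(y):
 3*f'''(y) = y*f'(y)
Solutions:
 f(y) = C1 + Integral(C2*airyai(3^(2/3)*y/3) + C3*airybi(3^(2/3)*y/3), y)


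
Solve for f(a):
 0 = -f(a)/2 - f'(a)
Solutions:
 f(a) = C1*exp(-a/2)


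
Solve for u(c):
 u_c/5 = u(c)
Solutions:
 u(c) = C1*exp(5*c)


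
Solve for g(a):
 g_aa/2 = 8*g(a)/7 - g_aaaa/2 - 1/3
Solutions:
 g(a) = C1*exp(-sqrt(14)*a*sqrt(-7 + sqrt(497))/14) + C2*exp(sqrt(14)*a*sqrt(-7 + sqrt(497))/14) + C3*sin(sqrt(14)*a*sqrt(7 + sqrt(497))/14) + C4*cos(sqrt(14)*a*sqrt(7 + sqrt(497))/14) + 7/24


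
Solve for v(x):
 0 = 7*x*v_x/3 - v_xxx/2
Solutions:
 v(x) = C1 + Integral(C2*airyai(14^(1/3)*3^(2/3)*x/3) + C3*airybi(14^(1/3)*3^(2/3)*x/3), x)


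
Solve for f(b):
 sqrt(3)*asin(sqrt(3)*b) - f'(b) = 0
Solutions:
 f(b) = C1 + sqrt(3)*(b*asin(sqrt(3)*b) + sqrt(3)*sqrt(1 - 3*b^2)/3)


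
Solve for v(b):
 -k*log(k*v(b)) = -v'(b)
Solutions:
 li(k*v(b))/k = C1 + b*k


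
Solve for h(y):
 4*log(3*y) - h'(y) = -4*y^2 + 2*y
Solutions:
 h(y) = C1 + 4*y^3/3 - y^2 + 4*y*log(y) - 4*y + y*log(81)


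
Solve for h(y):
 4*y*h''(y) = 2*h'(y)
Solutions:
 h(y) = C1 + C2*y^(3/2)


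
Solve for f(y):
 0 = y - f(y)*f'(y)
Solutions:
 f(y) = -sqrt(C1 + y^2)
 f(y) = sqrt(C1 + y^2)


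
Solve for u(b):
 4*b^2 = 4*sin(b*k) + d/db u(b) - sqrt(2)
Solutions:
 u(b) = C1 + 4*b^3/3 + sqrt(2)*b + 4*cos(b*k)/k


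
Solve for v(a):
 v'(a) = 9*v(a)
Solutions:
 v(a) = C1*exp(9*a)


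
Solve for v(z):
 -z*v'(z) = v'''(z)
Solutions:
 v(z) = C1 + Integral(C2*airyai(-z) + C3*airybi(-z), z)


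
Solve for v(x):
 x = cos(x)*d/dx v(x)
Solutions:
 v(x) = C1 + Integral(x/cos(x), x)


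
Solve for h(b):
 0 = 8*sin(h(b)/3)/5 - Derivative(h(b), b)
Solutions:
 -8*b/5 + 3*log(cos(h(b)/3) - 1)/2 - 3*log(cos(h(b)/3) + 1)/2 = C1


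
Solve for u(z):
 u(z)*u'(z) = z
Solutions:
 u(z) = -sqrt(C1 + z^2)
 u(z) = sqrt(C1 + z^2)


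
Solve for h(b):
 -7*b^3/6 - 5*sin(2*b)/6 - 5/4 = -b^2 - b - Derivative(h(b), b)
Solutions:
 h(b) = C1 + 7*b^4/24 - b^3/3 - b^2/2 + 5*b/4 - 5*cos(2*b)/12


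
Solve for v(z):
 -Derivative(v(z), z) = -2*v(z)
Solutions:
 v(z) = C1*exp(2*z)


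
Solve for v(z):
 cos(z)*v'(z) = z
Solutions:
 v(z) = C1 + Integral(z/cos(z), z)


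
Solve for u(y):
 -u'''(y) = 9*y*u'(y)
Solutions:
 u(y) = C1 + Integral(C2*airyai(-3^(2/3)*y) + C3*airybi(-3^(2/3)*y), y)


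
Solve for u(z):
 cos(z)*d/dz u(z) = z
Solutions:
 u(z) = C1 + Integral(z/cos(z), z)


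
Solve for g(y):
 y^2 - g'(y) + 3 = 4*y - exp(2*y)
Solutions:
 g(y) = C1 + y^3/3 - 2*y^2 + 3*y + exp(2*y)/2


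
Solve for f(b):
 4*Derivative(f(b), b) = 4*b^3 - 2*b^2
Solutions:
 f(b) = C1 + b^4/4 - b^3/6


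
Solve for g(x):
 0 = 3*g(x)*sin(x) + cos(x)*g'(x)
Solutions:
 g(x) = C1*cos(x)^3


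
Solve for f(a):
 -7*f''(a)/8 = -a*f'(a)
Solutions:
 f(a) = C1 + C2*erfi(2*sqrt(7)*a/7)


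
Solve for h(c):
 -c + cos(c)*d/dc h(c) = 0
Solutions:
 h(c) = C1 + Integral(c/cos(c), c)


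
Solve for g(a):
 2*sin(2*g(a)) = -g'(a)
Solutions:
 g(a) = pi - acos((-C1 - exp(8*a))/(C1 - exp(8*a)))/2
 g(a) = acos((-C1 - exp(8*a))/(C1 - exp(8*a)))/2


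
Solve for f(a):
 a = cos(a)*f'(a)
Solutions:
 f(a) = C1 + Integral(a/cos(a), a)


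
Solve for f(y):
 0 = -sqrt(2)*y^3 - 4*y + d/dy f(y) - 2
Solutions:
 f(y) = C1 + sqrt(2)*y^4/4 + 2*y^2 + 2*y


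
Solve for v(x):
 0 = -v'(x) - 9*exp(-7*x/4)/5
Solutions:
 v(x) = C1 + 36*exp(-7*x/4)/35


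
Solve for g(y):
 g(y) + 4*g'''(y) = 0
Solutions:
 g(y) = C3*exp(-2^(1/3)*y/2) + (C1*sin(2^(1/3)*sqrt(3)*y/4) + C2*cos(2^(1/3)*sqrt(3)*y/4))*exp(2^(1/3)*y/4)


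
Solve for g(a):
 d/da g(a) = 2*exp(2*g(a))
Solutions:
 g(a) = log(-sqrt(-1/(C1 + 2*a))) - log(2)/2
 g(a) = log(-1/(C1 + 2*a))/2 - log(2)/2


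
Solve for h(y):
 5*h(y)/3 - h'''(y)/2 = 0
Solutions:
 h(y) = C3*exp(10^(1/3)*3^(2/3)*y/3) + (C1*sin(10^(1/3)*3^(1/6)*y/2) + C2*cos(10^(1/3)*3^(1/6)*y/2))*exp(-10^(1/3)*3^(2/3)*y/6)


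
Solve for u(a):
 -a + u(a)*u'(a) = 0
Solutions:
 u(a) = -sqrt(C1 + a^2)
 u(a) = sqrt(C1 + a^2)


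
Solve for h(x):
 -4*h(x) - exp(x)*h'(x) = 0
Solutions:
 h(x) = C1*exp(4*exp(-x))


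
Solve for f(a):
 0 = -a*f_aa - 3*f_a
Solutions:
 f(a) = C1 + C2/a^2


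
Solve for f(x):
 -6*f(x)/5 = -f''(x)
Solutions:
 f(x) = C1*exp(-sqrt(30)*x/5) + C2*exp(sqrt(30)*x/5)


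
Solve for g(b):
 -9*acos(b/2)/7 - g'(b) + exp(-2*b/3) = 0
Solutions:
 g(b) = C1 - 9*b*acos(b/2)/7 + 9*sqrt(4 - b^2)/7 - 3*exp(-2*b/3)/2


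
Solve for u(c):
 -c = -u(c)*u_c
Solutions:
 u(c) = -sqrt(C1 + c^2)
 u(c) = sqrt(C1 + c^2)


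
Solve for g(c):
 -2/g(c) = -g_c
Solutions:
 g(c) = -sqrt(C1 + 4*c)
 g(c) = sqrt(C1 + 4*c)


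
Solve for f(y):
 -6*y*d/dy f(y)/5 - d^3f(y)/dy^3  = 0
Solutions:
 f(y) = C1 + Integral(C2*airyai(-5^(2/3)*6^(1/3)*y/5) + C3*airybi(-5^(2/3)*6^(1/3)*y/5), y)


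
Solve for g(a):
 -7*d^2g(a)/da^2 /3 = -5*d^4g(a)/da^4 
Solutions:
 g(a) = C1 + C2*a + C3*exp(-sqrt(105)*a/15) + C4*exp(sqrt(105)*a/15)


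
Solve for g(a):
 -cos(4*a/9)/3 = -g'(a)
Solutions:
 g(a) = C1 + 3*sin(4*a/9)/4


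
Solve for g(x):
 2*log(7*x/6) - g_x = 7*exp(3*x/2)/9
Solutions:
 g(x) = C1 + 2*x*log(x) + 2*x*(-log(6) - 1 + log(7)) - 14*exp(3*x/2)/27


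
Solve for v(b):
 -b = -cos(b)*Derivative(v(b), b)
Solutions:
 v(b) = C1 + Integral(b/cos(b), b)


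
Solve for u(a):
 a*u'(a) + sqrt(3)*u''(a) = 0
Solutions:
 u(a) = C1 + C2*erf(sqrt(2)*3^(3/4)*a/6)


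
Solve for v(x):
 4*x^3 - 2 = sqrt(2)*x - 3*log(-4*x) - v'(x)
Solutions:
 v(x) = C1 - x^4 + sqrt(2)*x^2/2 - 3*x*log(-x) + x*(5 - 6*log(2))


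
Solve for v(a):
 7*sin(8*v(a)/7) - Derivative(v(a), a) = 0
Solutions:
 -7*a + 7*log(cos(8*v(a)/7) - 1)/16 - 7*log(cos(8*v(a)/7) + 1)/16 = C1


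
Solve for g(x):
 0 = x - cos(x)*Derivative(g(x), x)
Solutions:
 g(x) = C1 + Integral(x/cos(x), x)


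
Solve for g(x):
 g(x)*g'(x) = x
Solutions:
 g(x) = -sqrt(C1 + x^2)
 g(x) = sqrt(C1 + x^2)


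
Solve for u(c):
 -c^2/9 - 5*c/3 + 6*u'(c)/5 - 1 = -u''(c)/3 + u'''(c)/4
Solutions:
 u(c) = C1 + C2*exp(2*c*(5 - sqrt(295))/15) + C3*exp(2*c*(5 + sqrt(295))/15) + 5*c^3/162 + 325*c^2/486 + 8755*c/17496


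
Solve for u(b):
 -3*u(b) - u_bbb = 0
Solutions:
 u(b) = C3*exp(-3^(1/3)*b) + (C1*sin(3^(5/6)*b/2) + C2*cos(3^(5/6)*b/2))*exp(3^(1/3)*b/2)


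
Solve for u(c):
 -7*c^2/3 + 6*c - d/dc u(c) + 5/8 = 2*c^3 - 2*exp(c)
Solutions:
 u(c) = C1 - c^4/2 - 7*c^3/9 + 3*c^2 + 5*c/8 + 2*exp(c)


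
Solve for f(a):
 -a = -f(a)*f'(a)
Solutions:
 f(a) = -sqrt(C1 + a^2)
 f(a) = sqrt(C1 + a^2)


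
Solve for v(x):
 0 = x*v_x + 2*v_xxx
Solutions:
 v(x) = C1 + Integral(C2*airyai(-2^(2/3)*x/2) + C3*airybi(-2^(2/3)*x/2), x)


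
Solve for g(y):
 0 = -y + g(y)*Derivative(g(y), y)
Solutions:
 g(y) = -sqrt(C1 + y^2)
 g(y) = sqrt(C1 + y^2)


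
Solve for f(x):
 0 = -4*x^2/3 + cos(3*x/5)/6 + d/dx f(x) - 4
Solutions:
 f(x) = C1 + 4*x^3/9 + 4*x - 5*sin(3*x/5)/18


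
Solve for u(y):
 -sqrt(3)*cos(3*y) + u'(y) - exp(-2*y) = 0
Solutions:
 u(y) = C1 + sqrt(3)*sin(3*y)/3 - exp(-2*y)/2


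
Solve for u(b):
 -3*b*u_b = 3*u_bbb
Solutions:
 u(b) = C1 + Integral(C2*airyai(-b) + C3*airybi(-b), b)


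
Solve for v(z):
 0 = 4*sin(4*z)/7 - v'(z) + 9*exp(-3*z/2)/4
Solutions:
 v(z) = C1 - cos(4*z)/7 - 3*exp(-3*z/2)/2


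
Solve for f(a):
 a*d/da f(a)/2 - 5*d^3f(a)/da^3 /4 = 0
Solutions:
 f(a) = C1 + Integral(C2*airyai(2^(1/3)*5^(2/3)*a/5) + C3*airybi(2^(1/3)*5^(2/3)*a/5), a)


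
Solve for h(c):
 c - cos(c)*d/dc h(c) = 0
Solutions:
 h(c) = C1 + Integral(c/cos(c), c)


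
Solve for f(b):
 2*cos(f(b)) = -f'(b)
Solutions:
 f(b) = pi - asin((C1 + exp(4*b))/(C1 - exp(4*b)))
 f(b) = asin((C1 + exp(4*b))/(C1 - exp(4*b)))


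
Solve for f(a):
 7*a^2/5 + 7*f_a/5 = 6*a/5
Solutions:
 f(a) = C1 - a^3/3 + 3*a^2/7


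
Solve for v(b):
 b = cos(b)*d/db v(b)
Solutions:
 v(b) = C1 + Integral(b/cos(b), b)


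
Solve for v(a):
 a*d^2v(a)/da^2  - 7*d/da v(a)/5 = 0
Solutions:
 v(a) = C1 + C2*a^(12/5)


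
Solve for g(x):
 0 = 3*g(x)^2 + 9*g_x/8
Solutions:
 g(x) = 3/(C1 + 8*x)


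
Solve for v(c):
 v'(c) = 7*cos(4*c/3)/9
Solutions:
 v(c) = C1 + 7*sin(4*c/3)/12


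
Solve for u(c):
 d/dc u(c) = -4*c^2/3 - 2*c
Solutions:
 u(c) = C1 - 4*c^3/9 - c^2


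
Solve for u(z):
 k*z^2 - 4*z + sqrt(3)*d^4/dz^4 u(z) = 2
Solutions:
 u(z) = C1 + C2*z + C3*z^2 + C4*z^3 - sqrt(3)*k*z^6/1080 + sqrt(3)*z^5/90 + sqrt(3)*z^4/36


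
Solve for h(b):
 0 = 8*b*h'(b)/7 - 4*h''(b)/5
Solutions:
 h(b) = C1 + C2*erfi(sqrt(35)*b/7)


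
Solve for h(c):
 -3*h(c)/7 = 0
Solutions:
 h(c) = 0


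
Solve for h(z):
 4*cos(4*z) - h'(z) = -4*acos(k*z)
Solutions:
 h(z) = C1 + 4*Piecewise((z*acos(k*z) - sqrt(-k^2*z^2 + 1)/k, Ne(k, 0)), (pi*z/2, True)) + sin(4*z)


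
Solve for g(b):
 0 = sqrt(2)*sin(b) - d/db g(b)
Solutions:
 g(b) = C1 - sqrt(2)*cos(b)


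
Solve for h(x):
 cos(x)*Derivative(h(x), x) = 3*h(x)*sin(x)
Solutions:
 h(x) = C1/cos(x)^3


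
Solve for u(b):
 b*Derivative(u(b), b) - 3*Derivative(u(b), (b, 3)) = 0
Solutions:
 u(b) = C1 + Integral(C2*airyai(3^(2/3)*b/3) + C3*airybi(3^(2/3)*b/3), b)


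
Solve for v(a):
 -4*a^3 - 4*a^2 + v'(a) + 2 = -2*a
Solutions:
 v(a) = C1 + a^4 + 4*a^3/3 - a^2 - 2*a
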